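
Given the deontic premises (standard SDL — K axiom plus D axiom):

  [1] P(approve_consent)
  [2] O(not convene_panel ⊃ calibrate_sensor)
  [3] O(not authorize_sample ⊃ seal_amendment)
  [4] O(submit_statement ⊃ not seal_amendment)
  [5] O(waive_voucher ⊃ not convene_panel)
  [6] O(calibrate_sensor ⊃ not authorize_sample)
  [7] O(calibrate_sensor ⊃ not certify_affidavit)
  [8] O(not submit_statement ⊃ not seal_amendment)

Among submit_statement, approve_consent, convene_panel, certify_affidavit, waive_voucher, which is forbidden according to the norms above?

waive_voucher

Premises 8 and 4 cover both cases: O(not submit_statement ⊃ not seal_amendment) and O(submit_statement ⊃ not seal_amendment). Since not submit_statement ∨ submit_statement is a tautology, O(not seal_amendment) follows.
Premise 3, O(not authorize_sample ⊃ seal_amendment), contraposes to O(not seal_amendment ⊃ authorize_sample); with O(not seal_amendment) we get O(authorize_sample).
Premise 6, O(calibrate_sensor ⊃ not authorize_sample), contraposes to O(authorize_sample ⊃ not calibrate_sensor); with O(authorize_sample) we get O(not calibrate_sensor).
The contrapositive of premise 2 (O(not convene_panel ⊃ calibrate_sensor)) is O(not calibrate_sensor ⊃ convene_panel), and O(not calibrate_sensor) is already established, so O(convene_panel).
The contrapositive of premise 5 (O(waive_voucher ⊃ not convene_panel)) is O(convene_panel ⊃ not waive_voucher), and O(convene_panel) is already established, so O(not waive_voucher).
So O(not waive_voucher) holds, i.e. waive_voucher is forbidden. None of the other listed options is forbidden under the premises.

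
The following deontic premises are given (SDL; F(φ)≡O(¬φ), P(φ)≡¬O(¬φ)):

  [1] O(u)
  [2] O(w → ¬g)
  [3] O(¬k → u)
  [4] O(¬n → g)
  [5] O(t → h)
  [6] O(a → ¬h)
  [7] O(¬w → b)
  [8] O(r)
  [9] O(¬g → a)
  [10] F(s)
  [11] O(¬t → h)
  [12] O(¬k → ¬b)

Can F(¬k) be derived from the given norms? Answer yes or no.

Yes

By case analysis on ¬t: premise 11 gives O(¬t → h) and premise 5 gives O(t → h), so O(h) either way.
Premise 6, O(a → ¬h), contraposes to O(h → ¬a); with O(h) we get O(¬a).
Premise 9 is O(¬g → a); contrapositively O(¬a → g). Since O(¬a) holds, K gives O(g).
Premise 2 is O(w → ¬g); contrapositively O(g → ¬w). Since O(g) holds, K gives O(¬w).
From O(¬w) and premise 7, O(¬w → b), we obtain O(b).
Premise 12, O(¬k → ¬b), contraposes to O(b → k); with O(b) we get O(k).
Premises 1, 3, 4, 8, 10 do not contribute to this derivation.
So O(k) holds, i.e. F(¬k). The claim follows.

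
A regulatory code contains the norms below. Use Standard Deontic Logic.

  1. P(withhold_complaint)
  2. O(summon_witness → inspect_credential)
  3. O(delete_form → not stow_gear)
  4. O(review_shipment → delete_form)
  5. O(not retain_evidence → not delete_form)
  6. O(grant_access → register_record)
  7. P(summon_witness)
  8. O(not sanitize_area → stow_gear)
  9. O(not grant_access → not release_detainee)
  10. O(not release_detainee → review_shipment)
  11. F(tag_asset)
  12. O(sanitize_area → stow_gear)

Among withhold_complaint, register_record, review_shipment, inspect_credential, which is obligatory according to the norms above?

Premises 12 and 8 are O(sanitize_area → stow_gear) and O(not sanitize_area → stow_gear); every ideal world satisfies sanitize_area or not sanitize_area, so in either case stow_gear holds — hence O(stow_gear).
Premise 3 is O(delete_form → not stow_gear); contrapositively O(stow_gear → not delete_form). Since O(stow_gear) holds, K gives O(not delete_form).
Premise 4 is O(review_shipment → delete_form); contrapositively O(not delete_form → not review_shipment). Since O(not delete_form) holds, K gives O(not review_shipment).
The contrapositive of premise 10 (O(not release_detainee → review_shipment)) is O(not review_shipment → release_detainee), and O(not review_shipment) is already established, so O(release_detainee).
Premise 9 is O(not grant_access → not release_detainee); contrapositively O(release_detainee → grant_access). Since O(release_detainee) holds, K gives O(grant_access).
Premise 6 is O(grant_access → register_record); since O(grant_access), deontic closure gives O(register_record).
So O(register_record) holds — register_record is obligatory. None of the other listed options is made obligatory by any chain of premises.

register_record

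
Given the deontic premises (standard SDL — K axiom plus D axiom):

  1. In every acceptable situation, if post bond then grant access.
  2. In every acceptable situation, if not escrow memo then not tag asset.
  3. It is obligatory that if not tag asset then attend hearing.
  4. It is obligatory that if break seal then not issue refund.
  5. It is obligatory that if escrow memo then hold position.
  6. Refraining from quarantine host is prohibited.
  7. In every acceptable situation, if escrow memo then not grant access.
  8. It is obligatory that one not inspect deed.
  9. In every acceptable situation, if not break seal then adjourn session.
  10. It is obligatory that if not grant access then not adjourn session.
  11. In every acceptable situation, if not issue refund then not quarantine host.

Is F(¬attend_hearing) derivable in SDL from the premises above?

Premise 6, F(¬quarantine_host), is equivalent to O(quarantine_host).
The contrapositive of premise 11 (O(¬issue_refund → ¬quarantine_host)) is O(quarantine_host → issue_refund), and O(quarantine_host) is already established, so O(issue_refund).
Premise 4 is O(break_seal → ¬issue_refund); contrapositively O(issue_refund → ¬break_seal). Since O(issue_refund) holds, K gives O(¬break_seal).
With premise 9, O(¬break_seal → adjourn_session), the K-axiom yields O(adjourn_session).
Premise 10 is O(¬grant_access → ¬adjourn_session); contrapositively O(adjourn_session → grant_access). Since O(adjourn_session) holds, K gives O(grant_access).
Premise 7 is O(escrow_memo → ¬grant_access); contrapositively O(grant_access → ¬escrow_memo). Since O(grant_access) holds, K gives O(¬escrow_memo).
With premise 2, O(¬escrow_memo → ¬tag_asset), the K-axiom yields O(¬tag_asset).
Applying K to premise 3 (O(¬tag_asset → attend_hearing)) and O(¬tag_asset) yields O(attend_hearing).
Premises 1, 5, 8 do not contribute to this derivation.
So O(attend_hearing) holds, i.e. F(¬attend_hearing). The claim follows.

Yes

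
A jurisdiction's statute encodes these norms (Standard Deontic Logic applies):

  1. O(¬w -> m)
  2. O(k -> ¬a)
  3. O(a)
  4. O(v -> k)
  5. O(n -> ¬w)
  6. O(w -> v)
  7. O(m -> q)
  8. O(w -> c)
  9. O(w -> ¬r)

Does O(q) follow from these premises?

Yes

Premise 3 gives O(a).
Premise 2 is O(k -> ¬a); contrapositively O(a -> ¬k). Since O(a) holds, K gives O(¬k).
The contrapositive of premise 4 (O(v -> k)) is O(¬k -> ¬v), and O(¬k) is already established, so O(¬v).
The contrapositive of premise 6 (O(w -> v)) is O(¬v -> ¬w), and O(¬v) is already established, so O(¬w).
From O(¬w) and premise 1, O(¬w -> m), we obtain O(m).
With premise 7, O(m -> q), the K-axiom yields O(q).
Premises 5, 8, 9 do not contribute to this derivation.
So O(q) follows.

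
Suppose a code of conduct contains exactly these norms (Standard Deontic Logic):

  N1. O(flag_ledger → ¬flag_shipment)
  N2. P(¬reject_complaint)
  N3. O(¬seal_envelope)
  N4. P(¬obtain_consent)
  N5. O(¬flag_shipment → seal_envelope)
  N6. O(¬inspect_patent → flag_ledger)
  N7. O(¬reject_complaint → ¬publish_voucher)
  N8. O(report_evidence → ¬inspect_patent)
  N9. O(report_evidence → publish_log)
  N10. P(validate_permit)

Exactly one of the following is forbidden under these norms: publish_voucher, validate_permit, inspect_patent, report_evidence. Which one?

report_evidence

From premise 3 we have O(¬seal_envelope).
Premise 5 is O(¬flag_shipment → seal_envelope); contrapositively O(¬seal_envelope → flag_shipment). Since O(¬seal_envelope) holds, K gives O(flag_shipment).
The contrapositive of premise 1 (O(flag_ledger → ¬flag_shipment)) is O(flag_shipment → ¬flag_ledger), and O(flag_shipment) is already established, so O(¬flag_ledger).
Premise 6 is O(¬inspect_patent → flag_ledger); contrapositively O(¬flag_ledger → inspect_patent). Since O(¬flag_ledger) holds, K gives O(inspect_patent).
The contrapositive of premise 8 (O(report_evidence → ¬inspect_patent)) is O(inspect_patent → ¬report_evidence), and O(inspect_patent) is already established, so O(¬report_evidence).
So O(¬report_evidence) holds, i.e. report_evidence is forbidden. None of the other listed options is forbidden under the premises.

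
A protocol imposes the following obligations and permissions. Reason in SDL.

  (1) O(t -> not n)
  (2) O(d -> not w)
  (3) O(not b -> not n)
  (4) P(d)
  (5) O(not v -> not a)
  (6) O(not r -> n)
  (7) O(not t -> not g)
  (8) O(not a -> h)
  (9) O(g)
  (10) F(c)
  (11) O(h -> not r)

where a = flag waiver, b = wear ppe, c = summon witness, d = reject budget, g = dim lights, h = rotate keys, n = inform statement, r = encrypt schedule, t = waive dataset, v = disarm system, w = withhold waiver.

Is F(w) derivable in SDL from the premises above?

No

Premise 2 is O(d -> not w), but O(d) is not derivable from the premises (the permission P(d) asserts only not O(not d), not O(d)), so it does not yield O(not w).
No other premise forces O(not w). An ideal world satisfying every premise can still have w true, so F(w) is not derivable.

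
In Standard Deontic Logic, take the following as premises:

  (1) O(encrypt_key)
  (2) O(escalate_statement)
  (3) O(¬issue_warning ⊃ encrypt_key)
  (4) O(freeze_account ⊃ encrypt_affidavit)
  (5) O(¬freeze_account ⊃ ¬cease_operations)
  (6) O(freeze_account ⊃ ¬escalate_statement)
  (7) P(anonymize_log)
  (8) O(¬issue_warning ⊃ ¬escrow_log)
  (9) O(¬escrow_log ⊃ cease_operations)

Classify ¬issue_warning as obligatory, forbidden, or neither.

Forbidden

Premise 2 gives O(escalate_statement).
Premise 6 is O(freeze_account ⊃ ¬escalate_statement); contrapositively O(escalate_statement ⊃ ¬freeze_account). Since O(escalate_statement) holds, K gives O(¬freeze_account).
From O(¬freeze_account) and premise 5, O(¬freeze_account ⊃ ¬cease_operations), we obtain O(¬cease_operations).
Premise 9, O(¬escrow_log ⊃ cease_operations), contraposes to O(¬cease_operations ⊃ escrow_log); with O(¬cease_operations) we get O(escrow_log).
Premise 8, O(¬issue_warning ⊃ ¬escrow_log), contraposes to O(escrow_log ⊃ issue_warning); with O(escrow_log) we get O(issue_warning).
Premises 1, 3, 4, 7 do not contribute to this derivation.
Thus O(issue_warning), which is F(¬issue_warning): ¬issue_warning is forbidden.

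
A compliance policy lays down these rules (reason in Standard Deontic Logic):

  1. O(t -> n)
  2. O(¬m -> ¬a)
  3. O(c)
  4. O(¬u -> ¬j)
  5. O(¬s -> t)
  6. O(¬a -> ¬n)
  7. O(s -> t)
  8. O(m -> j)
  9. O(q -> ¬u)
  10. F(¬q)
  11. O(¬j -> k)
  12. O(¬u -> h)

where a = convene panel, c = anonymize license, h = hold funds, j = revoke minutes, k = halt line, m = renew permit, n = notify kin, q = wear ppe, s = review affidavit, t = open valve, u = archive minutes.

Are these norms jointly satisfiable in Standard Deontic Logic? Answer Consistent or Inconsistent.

By case analysis on ¬s: premise 5 gives O(¬s -> t) and premise 7 gives O(s -> t), so O(t) either way.
Applying K to premise 1 (O(t -> n)) and O(t) yields O(n).
Premise 6, O(¬a -> ¬n), contraposes to O(n -> a); with O(n) we get O(a).
Premise 2, O(¬m -> ¬a), contraposes to O(a -> m); with O(a) we get O(m).
From O(m) and premise 8, O(m -> j), we obtain O(j).
Premise 4 is O(¬u -> ¬j); contrapositively O(j -> u). Since O(j) holds, K gives O(u).
Premise 9, O(q -> ¬u), contraposes to O(u -> ¬q); with O(u) we get O(¬q).
Yet premise 10 is F(¬q), i.e. O(q).
We now have both O(¬q) and O(q) — q is simultaneously obligatory and forbidden, violating the D-axiom.

Inconsistent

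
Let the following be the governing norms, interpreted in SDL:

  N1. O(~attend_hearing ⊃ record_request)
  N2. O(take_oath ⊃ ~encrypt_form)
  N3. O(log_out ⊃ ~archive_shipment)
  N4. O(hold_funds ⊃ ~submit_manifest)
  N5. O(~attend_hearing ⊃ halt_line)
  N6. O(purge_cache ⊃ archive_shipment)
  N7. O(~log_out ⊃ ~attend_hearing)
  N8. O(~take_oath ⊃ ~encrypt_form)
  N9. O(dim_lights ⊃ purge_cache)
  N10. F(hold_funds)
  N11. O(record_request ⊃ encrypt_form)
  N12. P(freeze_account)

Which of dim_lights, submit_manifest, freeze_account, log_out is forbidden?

dim_lights

By case analysis on ~take_oath: premise 8 gives O(~take_oath ⊃ ~encrypt_form) and premise 2 gives O(take_oath ⊃ ~encrypt_form), so O(~encrypt_form) either way.
The contrapositive of premise 11 (O(record_request ⊃ encrypt_form)) is O(~encrypt_form ⊃ ~record_request), and O(~encrypt_form) is already established, so O(~record_request).
The contrapositive of premise 1 (O(~attend_hearing ⊃ record_request)) is O(~record_request ⊃ attend_hearing), and O(~record_request) is already established, so O(attend_hearing).
The contrapositive of premise 7 (O(~log_out ⊃ ~attend_hearing)) is O(attend_hearing ⊃ log_out), and O(attend_hearing) is already established, so O(log_out).
With premise 3, O(log_out ⊃ ~archive_shipment), the K-axiom yields O(~archive_shipment).
The contrapositive of premise 6 (O(purge_cache ⊃ archive_shipment)) is O(~archive_shipment ⊃ ~purge_cache), and O(~archive_shipment) is already established, so O(~purge_cache).
The contrapositive of premise 9 (O(dim_lights ⊃ purge_cache)) is O(~purge_cache ⊃ ~dim_lights), and O(~purge_cache) is already established, so O(~dim_lights).
So O(~dim_lights) holds, i.e. dim_lights is forbidden. None of the other listed options is forbidden under the premises.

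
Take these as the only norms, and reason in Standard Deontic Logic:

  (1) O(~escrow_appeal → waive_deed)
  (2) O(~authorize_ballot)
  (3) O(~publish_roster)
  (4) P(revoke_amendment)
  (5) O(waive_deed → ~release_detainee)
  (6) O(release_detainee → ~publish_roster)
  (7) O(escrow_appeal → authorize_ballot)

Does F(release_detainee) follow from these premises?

Premise 2 states O(~authorize_ballot) outright.
Premise 7 is O(escrow_appeal → authorize_ballot); contrapositively O(~authorize_ballot → ~escrow_appeal). Since O(~authorize_ballot) holds, K gives O(~escrow_appeal).
Premise 1 is O(~escrow_appeal → waive_deed); since O(~escrow_appeal), deontic closure gives O(waive_deed).
Applying K to premise 5 (O(waive_deed → ~release_detainee)) and O(waive_deed) yields O(~release_detainee).
Premises 3, 4, 6 do not contribute to this derivation.
So O(~release_detainee) holds, i.e. F(release_detainee). The claim follows.

Yes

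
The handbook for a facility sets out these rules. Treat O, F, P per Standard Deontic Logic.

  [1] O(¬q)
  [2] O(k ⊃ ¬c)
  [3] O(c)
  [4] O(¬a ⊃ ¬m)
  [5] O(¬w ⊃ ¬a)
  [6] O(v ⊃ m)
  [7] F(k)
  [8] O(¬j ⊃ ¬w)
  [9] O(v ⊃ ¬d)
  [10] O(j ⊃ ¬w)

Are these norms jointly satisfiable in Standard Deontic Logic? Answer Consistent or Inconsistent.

Consistent

Premise 2 is O(k ⊃ ¬c), but O(k) is not derivable from the premises, so it does not yield O(¬c).
So O(¬c) is not derivable, and the apparent clash with O(c) does not arise.
A world satisfying every obligation exists (e.g. a=false, c=true, d=false, j=false, k=false, m=false, q=false, v=false, w=false); no atom is both obligatory and forbidden, so the set is consistent.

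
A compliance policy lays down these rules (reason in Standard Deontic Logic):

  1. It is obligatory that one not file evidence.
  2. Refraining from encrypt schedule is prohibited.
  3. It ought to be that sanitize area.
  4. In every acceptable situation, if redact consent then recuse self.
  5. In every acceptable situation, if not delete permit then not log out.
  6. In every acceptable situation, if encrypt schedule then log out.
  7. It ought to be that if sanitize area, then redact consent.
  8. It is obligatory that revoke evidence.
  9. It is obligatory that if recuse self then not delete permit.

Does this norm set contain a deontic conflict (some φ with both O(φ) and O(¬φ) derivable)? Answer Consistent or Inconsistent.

Premise 2, F(¬encrypt_schedule), is equivalent to O(encrypt_schedule).
From O(encrypt_schedule) and premise 6, O(encrypt_schedule → log_out), we obtain O(log_out).
The contrapositive of premise 5 (O(¬delete_permit → ¬log_out)) is O(log_out → delete_permit), and O(log_out) is already established, so O(delete_permit).
Premise 9, O(recuse_self → ¬delete_permit), contraposes to O(delete_permit → ¬recuse_self); with O(delete_permit) we get O(¬recuse_self).
Premise 4, O(redact_consent → recuse_self), contraposes to O(¬recuse_self → ¬redact_consent); with O(¬recuse_self) we get O(¬redact_consent).
Premise 7 is O(sanitize_area → redact_consent); contrapositively O(¬redact_consent → ¬sanitize_area). Since O(¬redact_consent) holds, K gives O(¬sanitize_area).
However, premise 3 gives O(sanitize_area).
We now have both O(¬sanitize_area) and O(sanitize_area) — sanitize_area is simultaneously obligatory and forbidden, violating the D-axiom.

Inconsistent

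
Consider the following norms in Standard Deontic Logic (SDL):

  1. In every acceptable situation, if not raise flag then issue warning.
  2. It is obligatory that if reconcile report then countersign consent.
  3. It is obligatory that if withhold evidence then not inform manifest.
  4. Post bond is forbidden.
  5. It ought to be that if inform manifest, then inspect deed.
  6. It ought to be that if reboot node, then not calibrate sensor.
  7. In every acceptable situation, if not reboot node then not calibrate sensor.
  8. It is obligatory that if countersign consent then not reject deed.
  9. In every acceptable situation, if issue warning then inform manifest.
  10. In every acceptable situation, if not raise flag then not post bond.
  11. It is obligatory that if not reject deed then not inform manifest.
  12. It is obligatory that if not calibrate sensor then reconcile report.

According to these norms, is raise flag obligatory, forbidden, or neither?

Obligatory

By case analysis on reboot_node: premise 6 gives O(reboot_node → ¬calibrate_sensor) and premise 7 gives O(¬reboot_node → ¬calibrate_sensor), so O(¬calibrate_sensor) either way.
From O(¬calibrate_sensor) and premise 12, O(¬calibrate_sensor → reconcile_report), we obtain O(reconcile_report).
From O(reconcile_report) and premise 2, O(reconcile_report → countersign_consent), we obtain O(countersign_consent).
From O(countersign_consent) and premise 8, O(countersign_consent → ¬reject_deed), we obtain O(¬reject_deed).
From O(¬reject_deed) and premise 11, O(¬reject_deed → ¬inform_manifest), we obtain O(¬inform_manifest).
Premise 9, O(issue_warning → inform_manifest), contraposes to O(¬inform_manifest → ¬issue_warning); with O(¬inform_manifest) we get O(¬issue_warning).
The contrapositive of premise 1 (O(¬raise_flag → issue_warning)) is O(¬issue_warning → raise_flag), and O(¬issue_warning) is already established, so O(raise_flag).
Premises 3, 4, 5, 10 do not contribute to this derivation.
Hence raise_flag is obligatory.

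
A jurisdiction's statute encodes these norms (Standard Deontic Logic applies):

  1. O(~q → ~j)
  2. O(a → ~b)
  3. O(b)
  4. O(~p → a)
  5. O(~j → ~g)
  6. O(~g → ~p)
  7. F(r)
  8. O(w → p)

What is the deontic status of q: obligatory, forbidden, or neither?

Obligatory

Premise 3 states O(b) outright.
Premise 2 is O(a → ~b); contrapositively O(b → ~a). Since O(b) holds, K gives O(~a).
Premise 4, O(~p → a), contraposes to O(~a → p); with O(~a) we get O(p).
The contrapositive of premise 6 (O(~g → ~p)) is O(p → g), and O(p) is already established, so O(g).
The contrapositive of premise 5 (O(~j → ~g)) is O(g → j), and O(g) is already established, so O(j).
The contrapositive of premise 1 (O(~q → ~j)) is O(j → q), and O(j) is already established, so O(q).
Premises 7, 8 do not contribute to this derivation.
Hence q is obligatory.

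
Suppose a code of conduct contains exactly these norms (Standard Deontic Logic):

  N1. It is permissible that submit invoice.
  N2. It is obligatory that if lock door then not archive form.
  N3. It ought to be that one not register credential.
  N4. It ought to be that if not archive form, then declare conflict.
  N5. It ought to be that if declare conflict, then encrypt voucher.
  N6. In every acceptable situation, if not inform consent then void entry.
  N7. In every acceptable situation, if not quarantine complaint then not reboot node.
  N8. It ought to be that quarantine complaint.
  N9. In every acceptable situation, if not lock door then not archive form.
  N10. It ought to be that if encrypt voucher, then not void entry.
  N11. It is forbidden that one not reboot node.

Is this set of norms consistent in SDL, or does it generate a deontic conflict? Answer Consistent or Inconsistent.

Premise 7 is O(¬quarantine_complaint → ¬reboot_node), but O(¬quarantine_complaint) is not derivable from the premises, so it does not yield O(¬reboot_node).
So O(¬reboot_node) is not derivable, and the apparent clash with O(reboot_node) does not arise.
A world satisfying every obligation exists (e.g. archive_form=false, declare_conflict=true, encrypt_voucher=true, inform_consent=true, lock_door=false, quarantine_complaint=true, reboot_node=true, register_credential=false, submit_invoice=false, void_entry=false); no atom is both obligatory and forbidden, so the set is consistent.

Consistent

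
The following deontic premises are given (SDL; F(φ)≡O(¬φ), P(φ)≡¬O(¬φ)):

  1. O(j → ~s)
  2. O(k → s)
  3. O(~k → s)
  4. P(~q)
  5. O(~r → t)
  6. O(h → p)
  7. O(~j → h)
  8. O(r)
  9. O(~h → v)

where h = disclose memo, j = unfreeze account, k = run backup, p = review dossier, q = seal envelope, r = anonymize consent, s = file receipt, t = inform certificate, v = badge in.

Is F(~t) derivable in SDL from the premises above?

No

Premise 5 is O(~r → t), but O(~r) is not derivable from the premises, so it does not yield O(t).
No other premise forces O(t). An ideal world satisfying every premise can still have ~t true, so F(~t) is not derivable.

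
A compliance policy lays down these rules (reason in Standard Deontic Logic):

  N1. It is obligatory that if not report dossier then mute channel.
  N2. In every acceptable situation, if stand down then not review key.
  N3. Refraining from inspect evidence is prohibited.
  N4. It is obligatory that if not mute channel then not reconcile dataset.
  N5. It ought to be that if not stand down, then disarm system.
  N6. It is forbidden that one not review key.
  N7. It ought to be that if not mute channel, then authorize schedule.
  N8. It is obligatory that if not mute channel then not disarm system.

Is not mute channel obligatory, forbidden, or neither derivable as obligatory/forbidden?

Premise 6 is F(¬review_key), i.e. O(review_key).
Premise 2 is O(stand_down → ¬review_key); contrapositively O(review_key → ¬stand_down). Since O(review_key) holds, K gives O(¬stand_down).
Applying K to premise 5 (O(¬stand_down → disarm_system)) and O(¬stand_down) yields O(disarm_system).
The contrapositive of premise 8 (O(¬mute_channel → ¬disarm_system)) is O(disarm_system → mute_channel), and O(disarm_system) is already established, so O(mute_channel).
Premises 1, 3, 4, 7 do not contribute to this derivation.
Thus O(mute_channel), which is F(¬mute_channel): ¬mute_channel is forbidden.

Forbidden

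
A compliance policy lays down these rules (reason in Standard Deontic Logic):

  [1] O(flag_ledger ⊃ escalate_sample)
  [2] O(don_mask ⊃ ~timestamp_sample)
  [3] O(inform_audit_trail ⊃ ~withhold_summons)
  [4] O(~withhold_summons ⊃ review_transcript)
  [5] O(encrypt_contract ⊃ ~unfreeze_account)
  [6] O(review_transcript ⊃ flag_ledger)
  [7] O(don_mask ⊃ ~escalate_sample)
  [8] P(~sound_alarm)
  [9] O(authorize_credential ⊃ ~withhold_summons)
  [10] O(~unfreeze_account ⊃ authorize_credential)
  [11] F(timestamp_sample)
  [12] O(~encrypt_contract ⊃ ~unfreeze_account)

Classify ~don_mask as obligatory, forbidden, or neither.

Premises 5 and 12 are O(encrypt_contract ⊃ ~unfreeze_account) and O(~encrypt_contract ⊃ ~unfreeze_account); every ideal world satisfies encrypt_contract or ~encrypt_contract, so in either case ~unfreeze_account holds — hence O(~unfreeze_account).
Premise 10 is O(~unfreeze_account ⊃ authorize_credential); since O(~unfreeze_account), deontic closure gives O(authorize_credential).
From O(authorize_credential) and premise 9, O(authorize_credential ⊃ ~withhold_summons), we obtain O(~withhold_summons).
From O(~withhold_summons) and premise 4, O(~withhold_summons ⊃ review_transcript), we obtain O(review_transcript).
With premise 6, O(review_transcript ⊃ flag_ledger), the K-axiom yields O(flag_ledger).
With premise 1, O(flag_ledger ⊃ escalate_sample), the K-axiom yields O(escalate_sample).
Premise 7 is O(don_mask ⊃ ~escalate_sample); contrapositively O(escalate_sample ⊃ ~don_mask). Since O(escalate_sample) holds, K gives O(~don_mask).
Premises 2, 3, 8, 11 do not contribute to this derivation.
Hence ~don_mask is obligatory.

Obligatory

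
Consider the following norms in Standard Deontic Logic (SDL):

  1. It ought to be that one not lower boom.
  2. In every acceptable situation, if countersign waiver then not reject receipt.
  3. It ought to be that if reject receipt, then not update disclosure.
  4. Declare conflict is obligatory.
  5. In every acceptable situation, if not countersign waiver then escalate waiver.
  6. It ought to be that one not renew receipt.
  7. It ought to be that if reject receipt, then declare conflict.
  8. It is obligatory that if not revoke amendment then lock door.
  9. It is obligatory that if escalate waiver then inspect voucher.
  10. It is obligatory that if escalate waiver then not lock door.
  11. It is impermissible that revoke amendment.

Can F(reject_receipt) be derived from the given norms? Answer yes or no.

Yes

F(revoke_amendment) at premise 11 means O(¬revoke_amendment).
With premise 8, O(¬revoke_amendment → lock_door), the K-axiom yields O(lock_door).
Premise 10 is O(escalate_waiver → ¬lock_door); contrapositively O(lock_door → ¬escalate_waiver). Since O(lock_door) holds, K gives O(¬escalate_waiver).
Premise 5 is O(¬countersign_waiver → escalate_waiver); contrapositively O(¬escalate_waiver → countersign_waiver). Since O(¬escalate_waiver) holds, K gives O(countersign_waiver).
Premise 2 is O(countersign_waiver → ¬reject_receipt); since O(countersign_waiver), deontic closure gives O(¬reject_receipt).
Premises 1, 3, 4, 6, 7, 9 do not contribute to this derivation.
So O(¬reject_receipt) holds, i.e. F(reject_receipt). The claim follows.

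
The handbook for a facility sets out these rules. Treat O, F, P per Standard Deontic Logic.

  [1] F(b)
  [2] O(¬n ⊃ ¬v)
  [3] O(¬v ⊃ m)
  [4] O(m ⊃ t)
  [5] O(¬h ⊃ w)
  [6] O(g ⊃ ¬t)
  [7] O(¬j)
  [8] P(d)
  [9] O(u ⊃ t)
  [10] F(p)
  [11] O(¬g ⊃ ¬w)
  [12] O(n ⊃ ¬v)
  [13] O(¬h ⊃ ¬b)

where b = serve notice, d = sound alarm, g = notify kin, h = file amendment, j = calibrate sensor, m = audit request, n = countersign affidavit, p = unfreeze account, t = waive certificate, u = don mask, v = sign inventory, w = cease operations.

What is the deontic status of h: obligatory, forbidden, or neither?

Obligatory

Premises 12 and 2 are O(n ⊃ ¬v) and O(¬n ⊃ ¬v); every ideal world satisfies n or ¬n, so in either case ¬v holds — hence O(¬v).
Premise 3 is O(¬v ⊃ m); since O(¬v), deontic closure gives O(m).
With premise 4, O(m ⊃ t), the K-axiom yields O(t).
The contrapositive of premise 6 (O(g ⊃ ¬t)) is O(t ⊃ ¬g), and O(t) is already established, so O(¬g).
With premise 11, O(¬g ⊃ ¬w), the K-axiom yields O(¬w).
Premise 5, O(¬h ⊃ w), contraposes to O(¬w ⊃ h); with O(¬w) we get O(h).
Premises 1, 7, 8, 9, 10, 13 do not contribute to this derivation.
Hence h is obligatory.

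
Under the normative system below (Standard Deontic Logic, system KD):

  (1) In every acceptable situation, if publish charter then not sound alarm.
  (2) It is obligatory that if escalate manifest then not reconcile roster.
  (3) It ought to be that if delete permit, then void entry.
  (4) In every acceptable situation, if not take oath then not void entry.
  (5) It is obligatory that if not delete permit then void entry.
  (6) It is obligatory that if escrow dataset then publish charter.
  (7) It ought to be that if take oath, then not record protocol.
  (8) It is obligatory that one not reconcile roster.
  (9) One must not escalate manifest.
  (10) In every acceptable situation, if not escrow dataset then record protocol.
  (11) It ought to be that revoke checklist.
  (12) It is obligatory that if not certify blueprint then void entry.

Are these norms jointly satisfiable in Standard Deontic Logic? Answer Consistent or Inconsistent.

Consistent

Premise 2 is O(escalate_manifest → ¬reconcile_roster); even if O(¬reconcile_roster) held, inferring O(escalate_manifest) would be affirming the consequent — invalid.
So O(escalate_manifest) is not derivable, and the apparent clash with O(¬escalate_manifest) does not arise.
A world satisfying every obligation exists (e.g. certify_blueprint=false, delete_permit=false, escalate_manifest=false, escrow_dataset=true, publish_charter=true, reconcile_roster=false, record_protocol=false, revoke_checklist=true, sound_alarm=false, take_oath=true, void_entry=true); no atom is both obligatory and forbidden, so the set is consistent.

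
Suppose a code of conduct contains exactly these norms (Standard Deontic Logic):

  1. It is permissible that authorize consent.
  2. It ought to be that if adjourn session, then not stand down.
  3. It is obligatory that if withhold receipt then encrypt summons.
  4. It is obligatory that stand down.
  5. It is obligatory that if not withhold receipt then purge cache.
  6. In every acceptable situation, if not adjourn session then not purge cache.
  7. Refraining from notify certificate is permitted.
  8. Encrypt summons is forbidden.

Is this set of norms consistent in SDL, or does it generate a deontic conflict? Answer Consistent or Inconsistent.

F(encrypt_summons) at premise 8 means O(¬encrypt_summons).
Premise 3 is O(withhold_receipt → encrypt_summons); contrapositively O(¬encrypt_summons → ¬withhold_receipt). Since O(¬encrypt_summons) holds, K gives O(¬withhold_receipt).
From O(¬withhold_receipt) and premise 5, O(¬withhold_receipt → purge_cache), we obtain O(purge_cache).
Premise 6, O(¬adjourn_session → ¬purge_cache), contraposes to O(purge_cache → adjourn_session); with O(purge_cache) we get O(adjourn_session).
Applying K to premise 2 (O(adjourn_session → ¬stand_down)) and O(adjourn_session) yields O(¬stand_down).
But premise 4 directly asserts O(stand_down).
We now have both O(¬stand_down) and O(stand_down) — stand_down is simultaneously obligatory and forbidden, violating the D-axiom.

Inconsistent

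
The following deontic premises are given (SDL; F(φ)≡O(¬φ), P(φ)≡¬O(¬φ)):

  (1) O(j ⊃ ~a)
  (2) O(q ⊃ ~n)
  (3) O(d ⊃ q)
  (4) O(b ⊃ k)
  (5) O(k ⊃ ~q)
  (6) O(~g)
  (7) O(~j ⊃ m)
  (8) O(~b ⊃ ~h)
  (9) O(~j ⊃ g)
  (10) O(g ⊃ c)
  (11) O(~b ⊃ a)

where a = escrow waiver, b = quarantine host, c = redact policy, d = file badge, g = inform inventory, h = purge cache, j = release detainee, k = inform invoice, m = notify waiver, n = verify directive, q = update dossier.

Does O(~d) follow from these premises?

Yes

Premise 6 states O(~g) outright.
The contrapositive of premise 9 (O(~j ⊃ g)) is O(~g ⊃ j), and O(~g) is already established, so O(j).
From O(j) and premise 1, O(j ⊃ ~a), we obtain O(~a).
Premise 11, O(~b ⊃ a), contraposes to O(~a ⊃ b); with O(~a) we get O(b).
With premise 4, O(b ⊃ k), the K-axiom yields O(k).
Applying K to premise 5 (O(k ⊃ ~q)) and O(k) yields O(~q).
Premise 3 is O(d ⊃ q); contrapositively O(~q ⊃ ~d). Since O(~q) holds, K gives O(~d).
Premises 2, 7, 8, 10 do not contribute to this derivation.
So O(~d) follows.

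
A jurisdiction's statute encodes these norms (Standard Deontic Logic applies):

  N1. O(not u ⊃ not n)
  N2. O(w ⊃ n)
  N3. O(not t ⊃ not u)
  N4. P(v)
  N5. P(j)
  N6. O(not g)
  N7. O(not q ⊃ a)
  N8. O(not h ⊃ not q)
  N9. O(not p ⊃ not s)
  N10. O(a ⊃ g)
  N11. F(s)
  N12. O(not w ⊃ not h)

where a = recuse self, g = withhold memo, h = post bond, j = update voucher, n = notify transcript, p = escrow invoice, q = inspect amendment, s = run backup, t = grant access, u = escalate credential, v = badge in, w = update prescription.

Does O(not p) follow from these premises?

No

Premise 9 is O(not p ⊃ not s); even if O(not s) held, inferring O(not p) would be affirming the consequent — invalid.
No other premise forces O(not p). An ideal world satisfying every premise can still have not p false, so O(not p) is not derivable.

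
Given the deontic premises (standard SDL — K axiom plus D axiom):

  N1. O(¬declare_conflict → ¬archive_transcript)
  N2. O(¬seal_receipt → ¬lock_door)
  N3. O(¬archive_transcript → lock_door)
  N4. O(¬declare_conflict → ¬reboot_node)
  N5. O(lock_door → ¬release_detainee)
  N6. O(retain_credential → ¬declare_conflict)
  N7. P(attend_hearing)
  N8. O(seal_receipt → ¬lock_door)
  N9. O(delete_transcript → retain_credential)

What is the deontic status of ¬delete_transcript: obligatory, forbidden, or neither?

Obligatory

Premises 2 and 8 are O(¬seal_receipt → ¬lock_door) and O(seal_receipt → ¬lock_door); every ideal world satisfies ¬seal_receipt or seal_receipt, so in either case ¬lock_door holds — hence O(¬lock_door).
Premise 3 is O(¬archive_transcript → lock_door); contrapositively O(¬lock_door → archive_transcript). Since O(¬lock_door) holds, K gives O(archive_transcript).
Premise 1, O(¬declare_conflict → ¬archive_transcript), contraposes to O(archive_transcript → declare_conflict); with O(archive_transcript) we get O(declare_conflict).
The contrapositive of premise 6 (O(retain_credential → ¬declare_conflict)) is O(declare_conflict → ¬retain_credential), and O(declare_conflict) is already established, so O(¬retain_credential).
Premise 9, O(delete_transcript → retain_credential), contraposes to O(¬retain_credential → ¬delete_transcript); with O(¬retain_credential) we get O(¬delete_transcript).
Premises 4, 5, 7 do not contribute to this derivation.
Hence ¬delete_transcript is obligatory.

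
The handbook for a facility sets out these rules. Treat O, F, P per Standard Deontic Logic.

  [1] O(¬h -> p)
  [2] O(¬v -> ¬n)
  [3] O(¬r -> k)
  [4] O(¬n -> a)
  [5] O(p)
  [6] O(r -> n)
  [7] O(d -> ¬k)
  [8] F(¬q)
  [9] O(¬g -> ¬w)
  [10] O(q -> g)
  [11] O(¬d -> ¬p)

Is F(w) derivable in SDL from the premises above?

No

Premise 9 is O(¬g -> ¬w), but O(¬g) is not derivable from the premises, so it does not yield O(¬w).
No other premise forces O(¬w). An ideal world satisfying every premise can still have w true, so F(w) is not derivable.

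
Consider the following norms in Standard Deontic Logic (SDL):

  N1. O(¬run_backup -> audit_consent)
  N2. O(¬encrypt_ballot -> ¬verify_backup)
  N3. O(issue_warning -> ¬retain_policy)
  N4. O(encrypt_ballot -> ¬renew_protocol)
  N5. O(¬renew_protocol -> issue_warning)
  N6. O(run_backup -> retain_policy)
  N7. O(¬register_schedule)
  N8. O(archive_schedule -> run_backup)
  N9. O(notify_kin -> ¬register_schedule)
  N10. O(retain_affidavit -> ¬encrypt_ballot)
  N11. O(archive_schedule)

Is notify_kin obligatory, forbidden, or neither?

Premise 9 is O(notify_kin -> ¬register_schedule); even if O(¬register_schedule) held, inferring O(notify_kin) would be affirming the consequent — invalid.
No premise or chain of K-axiom applications forces O(notify_kin), and none forces O(¬notify_kin). So notify_kin is neither obligatory nor forbidden under these norms.

Neither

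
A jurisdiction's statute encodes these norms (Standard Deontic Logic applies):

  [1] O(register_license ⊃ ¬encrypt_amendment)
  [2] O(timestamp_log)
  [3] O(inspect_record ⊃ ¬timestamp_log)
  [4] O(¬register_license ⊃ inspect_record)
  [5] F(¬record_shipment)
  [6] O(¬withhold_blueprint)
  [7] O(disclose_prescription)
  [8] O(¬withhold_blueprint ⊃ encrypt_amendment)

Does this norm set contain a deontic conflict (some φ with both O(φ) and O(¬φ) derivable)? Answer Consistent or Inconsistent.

Inconsistent

From premise 6 we have O(¬withhold_blueprint).
Applying K to premise 8 (O(¬withhold_blueprint ⊃ encrypt_amendment)) and O(¬withhold_blueprint) yields O(encrypt_amendment).
The contrapositive of premise 1 (O(register_license ⊃ ¬encrypt_amendment)) is O(encrypt_amendment ⊃ ¬register_license), and O(encrypt_amendment) is already established, so O(¬register_license).
From O(¬register_license) and premise 4, O(¬register_license ⊃ inspect_record), we obtain O(inspect_record).
Applying K to premise 3 (O(inspect_record ⊃ ¬timestamp_log)) and O(inspect_record) yields O(¬timestamp_log).
Yet premise 2 states O(timestamp_log).
We now have both O(¬timestamp_log) and O(timestamp_log) — timestamp_log is simultaneously obligatory and forbidden, violating the D-axiom.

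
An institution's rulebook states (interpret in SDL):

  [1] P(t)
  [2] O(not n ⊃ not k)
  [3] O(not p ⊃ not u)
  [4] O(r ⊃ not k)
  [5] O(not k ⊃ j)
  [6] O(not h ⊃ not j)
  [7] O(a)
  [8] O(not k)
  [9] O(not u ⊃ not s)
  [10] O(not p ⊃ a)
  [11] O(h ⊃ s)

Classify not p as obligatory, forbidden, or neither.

Forbidden

Premise 8 states O(not k) outright.
With premise 5, O(not k ⊃ j), the K-axiom yields O(j).
Premise 6, O(not h ⊃ not j), contraposes to O(j ⊃ h); with O(j) we get O(h).
From O(h) and premise 11, O(h ⊃ s), we obtain O(s).
Premise 9 is O(not u ⊃ not s); contrapositively O(s ⊃ u). Since O(s) holds, K gives O(u).
Premise 3, O(not p ⊃ not u), contraposes to O(u ⊃ p); with O(u) we get O(p).
Premises 1, 2, 4, 7, 10 do not contribute to this derivation.
Thus O(p), which is F(not p): not p is forbidden.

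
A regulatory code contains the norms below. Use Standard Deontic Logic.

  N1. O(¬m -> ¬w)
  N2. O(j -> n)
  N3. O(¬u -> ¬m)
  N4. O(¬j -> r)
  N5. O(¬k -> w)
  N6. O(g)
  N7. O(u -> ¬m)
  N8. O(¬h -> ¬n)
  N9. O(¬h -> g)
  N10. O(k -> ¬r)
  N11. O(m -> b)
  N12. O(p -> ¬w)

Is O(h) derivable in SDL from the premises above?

Yes

Premises 3 and 7 cover both cases: O(¬u -> ¬m) and O(u -> ¬m). Since ¬u ∨ u is a tautology, O(¬m) follows.
Applying K to premise 1 (O(¬m -> ¬w)) and O(¬m) yields O(¬w).
The contrapositive of premise 5 (O(¬k -> w)) is O(¬w -> k), and O(¬w) is already established, so O(k).
Applying K to premise 10 (O(k -> ¬r)) and O(k) yields O(¬r).
Premise 4 is O(¬j -> r); contrapositively O(¬r -> j). Since O(¬r) holds, K gives O(j).
Premise 2 is O(j -> n); since O(j), deontic closure gives O(n).
Premise 8 is O(¬h -> ¬n); contrapositively O(n -> h). Since O(n) holds, K gives O(h).
Premises 6, 9, 11, 12 do not contribute to this derivation.
So O(h) follows.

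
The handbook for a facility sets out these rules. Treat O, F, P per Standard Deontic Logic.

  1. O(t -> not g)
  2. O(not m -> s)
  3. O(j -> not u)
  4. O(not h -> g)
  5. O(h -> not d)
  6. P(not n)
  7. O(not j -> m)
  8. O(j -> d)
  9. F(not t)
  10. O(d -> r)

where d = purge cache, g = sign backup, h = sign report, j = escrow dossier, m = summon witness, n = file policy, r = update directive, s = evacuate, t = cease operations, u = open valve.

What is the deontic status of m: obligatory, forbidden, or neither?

Premise 9 is F(not t), i.e. O(t).
With premise 1, O(t -> not g), the K-axiom yields O(not g).
Premise 4, O(not h -> g), contraposes to O(not g -> h); with O(not g) we get O(h).
Applying K to premise 5 (O(h -> not d)) and O(h) yields O(not d).
Premise 8, O(j -> d), contraposes to O(not d -> not j); with O(not d) we get O(not j).
Premise 7 is O(not j -> m); since O(not j), deontic closure gives O(m).
Premises 2, 3, 6, 10 do not contribute to this derivation.
Hence m is obligatory.

Obligatory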